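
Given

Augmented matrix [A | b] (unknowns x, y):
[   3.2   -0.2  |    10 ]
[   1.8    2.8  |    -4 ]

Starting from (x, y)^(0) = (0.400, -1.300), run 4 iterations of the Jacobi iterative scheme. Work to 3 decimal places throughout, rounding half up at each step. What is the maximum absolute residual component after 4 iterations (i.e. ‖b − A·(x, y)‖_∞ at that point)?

Iteration 1:
  x = (10 - (-0.2)·-1.300) / (3.2) = 3.044
  y = (-4 - (1.8)·0.400) / (2.8) = -1.686
Iteration 2:
  x = (10 - (-0.2)·-1.686) / (3.2) = 3.020
  y = (-4 - (1.8)·3.044) / (2.8) = -3.385
Iteration 3:
  x = (10 - (-0.2)·-3.385) / (3.2) = 2.913
  y = (-4 - (1.8)·3.020) / (2.8) = -3.370
Iteration 4:
  x = (10 - (-0.2)·-3.370) / (3.2) = 2.914
  y = (-4 - (1.8)·2.913) / (2.8) = -3.301
Residual b − A·x = (0.015, -0.002); ∞-norm = 0.015

0.015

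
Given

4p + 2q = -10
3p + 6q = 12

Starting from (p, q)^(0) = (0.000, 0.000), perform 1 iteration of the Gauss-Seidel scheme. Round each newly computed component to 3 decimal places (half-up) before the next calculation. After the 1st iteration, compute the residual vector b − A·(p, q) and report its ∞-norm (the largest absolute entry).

Iteration 1:
  p = (-10 - (2)·0.000) / (4) = -2.500
  q = (12 - (3)·-2.500) / (6) = 3.250
Residual b − A·x = (-6.500, 0.000); ∞-norm = 6.500

6.500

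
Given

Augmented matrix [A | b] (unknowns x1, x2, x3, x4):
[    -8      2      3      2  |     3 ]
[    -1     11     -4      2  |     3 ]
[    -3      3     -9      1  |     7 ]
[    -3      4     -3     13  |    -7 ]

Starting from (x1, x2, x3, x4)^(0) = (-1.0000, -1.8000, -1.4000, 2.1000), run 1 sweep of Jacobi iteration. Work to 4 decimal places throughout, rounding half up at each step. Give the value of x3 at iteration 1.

-0.8111

Iteration 1:
  x1 = (3 - (2)·-1.8000 - (3)·-1.4000 - (2)·2.1000) / (-8) = -0.8250
  x2 = (3 - (-1)·-1.0000 - (-4)·-1.4000 - (2)·2.1000) / (11) = -0.7091
  x3 = (7 - (-3)·-1.0000 - (3)·-1.8000 - (1)·2.1000) / (-9) = -0.8111
  x4 = (-7 - (-3)·-1.0000 - (4)·-1.8000 - (-3)·-1.4000) / (13) = -0.5385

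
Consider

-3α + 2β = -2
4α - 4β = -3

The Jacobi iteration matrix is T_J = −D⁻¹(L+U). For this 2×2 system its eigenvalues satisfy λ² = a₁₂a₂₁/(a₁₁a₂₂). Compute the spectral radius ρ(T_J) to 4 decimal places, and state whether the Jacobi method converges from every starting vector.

a₁₂a₂₁/(a₁₁a₂₂) = (2)·(4) / ((-3)·(-4)) = 0.666667
ρ = √|0.666667| = √0.666667 = 0.8165
ρ < 1, so Jacobi converges

0.8165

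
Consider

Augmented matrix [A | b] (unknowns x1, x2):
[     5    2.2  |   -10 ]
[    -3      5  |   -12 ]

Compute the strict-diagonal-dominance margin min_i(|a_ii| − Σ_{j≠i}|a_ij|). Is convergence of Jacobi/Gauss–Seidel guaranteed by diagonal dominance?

row 1: |5| − (2.2) = 2.8
row 2: |5| − (3) = 2
minimum over rows = 2 → strictly diagonally dominant (convergence guaranteed)

2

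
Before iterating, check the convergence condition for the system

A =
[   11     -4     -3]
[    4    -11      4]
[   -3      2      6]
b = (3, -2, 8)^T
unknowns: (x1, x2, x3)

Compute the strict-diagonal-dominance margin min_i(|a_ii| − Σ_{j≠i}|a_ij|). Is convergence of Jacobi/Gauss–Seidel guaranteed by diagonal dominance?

row 1: |11| − (4+3) = 4
row 2: |-11| − (4+4) = 3
row 3: |6| − (3+2) = 1
minimum over rows = 1 → strictly diagonally dominant (convergence guaranteed)

1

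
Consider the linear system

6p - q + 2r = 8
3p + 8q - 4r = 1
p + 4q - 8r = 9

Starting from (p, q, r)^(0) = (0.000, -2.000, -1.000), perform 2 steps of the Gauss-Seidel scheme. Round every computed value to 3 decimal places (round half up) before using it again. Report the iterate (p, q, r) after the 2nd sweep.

(1.653, -1.193, -1.515)

Iteration 1:
  p = (8 - (-1)·-2.000 - (2)·-1.000) / (6) = 1.333
  q = (1 - (3)·1.333 - (-4)·-1.000) / (8) = -0.875
  r = (9 - (1)·1.333 - (4)·-0.875) / (-8) = -1.396
Iteration 2:
  p = (8 - (-1)·-0.875 - (2)·-1.396) / (6) = 1.653
  q = (1 - (3)·1.653 - (-4)·-1.396) / (8) = -1.193
  r = (9 - (1)·1.653 - (4)·-1.193) / (-8) = -1.515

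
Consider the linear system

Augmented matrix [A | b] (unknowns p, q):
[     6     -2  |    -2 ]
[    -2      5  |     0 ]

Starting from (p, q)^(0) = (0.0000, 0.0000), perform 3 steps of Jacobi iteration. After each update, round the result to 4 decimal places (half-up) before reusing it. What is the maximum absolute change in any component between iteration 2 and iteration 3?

0.0445

Iteration 1:
  p = (-2 - (-2)·0.0000) / (6) = -0.3333
  q = (0 - (-2)·0.0000) / (5) = 0.0000
Iteration 2:
  p = (-2 - (-2)·0.0000) / (6) = -0.3333
  q = (0 - (-2)·-0.3333) / (5) = -0.1333
Iteration 3:
  p = (-2 - (-2)·-0.1333) / (6) = -0.3778
  q = (0 - (-2)·-0.3333) / (5) = -0.1333
Change: (-0.0445, 0.0000) → max |·| = 0.0445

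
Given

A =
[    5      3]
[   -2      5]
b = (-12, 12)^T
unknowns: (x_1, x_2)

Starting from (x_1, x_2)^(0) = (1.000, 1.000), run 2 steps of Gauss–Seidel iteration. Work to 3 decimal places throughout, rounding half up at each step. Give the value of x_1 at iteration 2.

-3.120

Iteration 1:
  x_1 = (-12 - (3)·1.000) / (5) = -3.000
  x_2 = (12 - (-2)·-3.000) / (5) = 1.200
Iteration 2:
  x_1 = (-12 - (3)·1.200) / (5) = -3.120
  x_2 = (12 - (-2)·-3.120) / (5) = 1.152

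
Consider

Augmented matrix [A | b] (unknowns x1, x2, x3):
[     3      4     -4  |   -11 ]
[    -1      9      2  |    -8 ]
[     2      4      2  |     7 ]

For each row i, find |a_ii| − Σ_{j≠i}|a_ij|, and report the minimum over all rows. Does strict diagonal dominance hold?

-5

row 1: |3| − (4+4) = -5
row 2: |9| − (1+2) = 6
row 3: |2| − (2+4) = -4
minimum over rows = -5 → not strictly diagonally dominant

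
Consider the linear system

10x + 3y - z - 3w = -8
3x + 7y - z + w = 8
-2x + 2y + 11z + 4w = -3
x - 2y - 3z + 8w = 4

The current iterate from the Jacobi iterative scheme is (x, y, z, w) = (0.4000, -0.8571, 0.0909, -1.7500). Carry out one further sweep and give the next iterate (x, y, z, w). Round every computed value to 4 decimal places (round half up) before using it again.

(-1.0588, 1.2344, 0.5922, 0.2698)

One sweep:
  x = (-8 - (3)·-0.8571 - (-1)·0.0909 - (-3)·-1.7500) / (10) = -1.0588
  y = (8 - (3)·0.4000 - (-1)·0.0909 - (1)·-1.7500) / (7) = 1.2344
  z = (-3 - (-2)·0.4000 - (2)·-0.8571 - (4)·-1.7500) / (11) = 0.5922
  w = (4 - (1)·0.4000 - (-2)·-0.8571 - (-3)·0.0909) / (8) = 0.2698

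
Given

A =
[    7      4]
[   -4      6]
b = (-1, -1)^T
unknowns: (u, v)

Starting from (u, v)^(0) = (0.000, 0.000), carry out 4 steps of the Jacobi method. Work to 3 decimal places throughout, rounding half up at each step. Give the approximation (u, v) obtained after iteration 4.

(-0.030, -0.162)

Iteration 1:
  u = (-1 - (4)·0.000) / (7) = -0.143
  v = (-1 - (-4)·0.000) / (6) = -0.167
Iteration 2:
  u = (-1 - (4)·-0.167) / (7) = -0.047
  v = (-1 - (-4)·-0.143) / (6) = -0.262
Iteration 3:
  u = (-1 - (4)·-0.262) / (7) = 0.007
  v = (-1 - (-4)·-0.047) / (6) = -0.198
Iteration 4:
  u = (-1 - (4)·-0.198) / (7) = -0.030
  v = (-1 - (-4)·0.007) / (6) = -0.162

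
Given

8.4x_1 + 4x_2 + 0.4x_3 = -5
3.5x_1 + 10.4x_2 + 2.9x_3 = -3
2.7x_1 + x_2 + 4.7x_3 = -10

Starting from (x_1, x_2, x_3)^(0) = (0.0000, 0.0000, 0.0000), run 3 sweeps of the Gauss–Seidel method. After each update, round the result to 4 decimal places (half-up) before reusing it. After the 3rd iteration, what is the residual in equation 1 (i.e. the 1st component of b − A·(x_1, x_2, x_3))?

Iteration 1:
  x_1 = (-5 - (4)·0.0000 - (0.4)·0.0000) / (8.4) = -0.5952
  x_2 = (-3 - (3.5)·-0.5952 - (2.9)·0.0000) / (10.4) = -0.0882
  x_3 = (-10 - (2.7)·-0.5952 - (1)·-0.0882) / (4.7) = -1.7670
Iteration 2:
  x_1 = (-5 - (4)·-0.0882 - (0.4)·-1.7670) / (8.4) = -0.4691
  x_2 = (-3 - (3.5)·-0.4691 - (2.9)·-1.7670) / (10.4) = 0.3621
  x_3 = (-10 - (2.7)·-0.4691 - (1)·0.3621) / (4.7) = -1.9352
Iteration 3:
  x_1 = (-5 - (4)·0.3621 - (0.4)·-1.9352) / (8.4) = -0.6755
  x_2 = (-3 - (3.5)·-0.6755 - (2.9)·-1.9352) / (10.4) = 0.4785
  x_3 = (-10 - (2.7)·-0.6755 - (1)·0.4785) / (4.7) = -1.8414
Residual b − A·x = (-0.5032, -0.2721, -0.0001)

-0.5032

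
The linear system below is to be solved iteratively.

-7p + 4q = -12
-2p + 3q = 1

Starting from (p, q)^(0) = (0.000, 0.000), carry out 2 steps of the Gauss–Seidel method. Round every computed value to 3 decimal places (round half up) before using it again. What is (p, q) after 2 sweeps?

(2.558, 2.039)

Iteration 1:
  p = (-12 - (4)·0.000) / (-7) = 1.714
  q = (1 - (-2)·1.714) / (3) = 1.476
Iteration 2:
  p = (-12 - (4)·1.476) / (-7) = 2.558
  q = (1 - (-2)·2.558) / (3) = 2.039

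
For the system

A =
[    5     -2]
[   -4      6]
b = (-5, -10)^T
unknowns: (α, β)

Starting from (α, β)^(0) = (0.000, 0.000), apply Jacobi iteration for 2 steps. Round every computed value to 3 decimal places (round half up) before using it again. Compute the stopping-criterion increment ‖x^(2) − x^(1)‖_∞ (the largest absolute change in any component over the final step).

Iteration 1:
  α = (-5 - (-2)·0.000) / (5) = -1.000
  β = (-10 - (-4)·0.000) / (6) = -1.667
Iteration 2:
  α = (-5 - (-2)·-1.667) / (5) = -1.667
  β = (-10 - (-4)·-1.000) / (6) = -2.333
Change: (-0.667, -0.666) → max |·| = 0.667

0.667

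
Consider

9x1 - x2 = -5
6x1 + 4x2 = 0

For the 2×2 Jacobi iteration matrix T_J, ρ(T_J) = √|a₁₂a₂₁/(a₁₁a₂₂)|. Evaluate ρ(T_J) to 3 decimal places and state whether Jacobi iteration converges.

a₁₂a₂₁/(a₁₁a₂₂) = (-1)·(6) / ((9)·(4)) = -0.166667
ρ = √|-0.166667| = √0.166667 = 0.408
ρ < 1, so Jacobi converges

0.408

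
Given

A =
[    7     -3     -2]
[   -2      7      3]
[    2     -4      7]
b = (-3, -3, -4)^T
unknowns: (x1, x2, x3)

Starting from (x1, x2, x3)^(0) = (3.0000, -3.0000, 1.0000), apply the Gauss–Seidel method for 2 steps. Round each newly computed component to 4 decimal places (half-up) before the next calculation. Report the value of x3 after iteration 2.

-0.4494

Iteration 1:
  x1 = (-3 - (-3)·-3.0000 - (-2)·1.0000) / (7) = -1.4286
  x2 = (-3 - (-2)·-1.4286 - (3)·1.0000) / (7) = -1.2653
  x3 = (-4 - (2)·-1.4286 - (-4)·-1.2653) / (7) = -0.8863
Iteration 2:
  x1 = (-3 - (-3)·-1.2653 - (-2)·-0.8863) / (7) = -1.2241
  x2 = (-3 - (-2)·-1.2241 - (3)·-0.8863) / (7) = -0.3985
  x3 = (-4 - (2)·-1.2241 - (-4)·-0.3985) / (7) = -0.4494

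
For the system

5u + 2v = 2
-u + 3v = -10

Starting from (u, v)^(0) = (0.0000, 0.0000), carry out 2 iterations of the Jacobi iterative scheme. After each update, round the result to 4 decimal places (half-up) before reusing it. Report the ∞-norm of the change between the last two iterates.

Iteration 1:
  u = (2 - (2)·0.0000) / (5) = 0.4000
  v = (-10 - (-1)·0.0000) / (3) = -3.3333
Iteration 2:
  u = (2 - (2)·-3.3333) / (5) = 1.7333
  v = (-10 - (-1)·0.4000) / (3) = -3.2000
Change: (1.3333, 0.1333) → max |·| = 1.3333

1.3333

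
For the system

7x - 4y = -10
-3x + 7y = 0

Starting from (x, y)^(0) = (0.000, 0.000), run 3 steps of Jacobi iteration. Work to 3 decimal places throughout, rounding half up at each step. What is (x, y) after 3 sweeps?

(-1.778, -0.612)

Iteration 1:
  x = (-10 - (-4)·0.000) / (7) = -1.429
  y = (0 - (-3)·0.000) / (7) = 0.000
Iteration 2:
  x = (-10 - (-4)·0.000) / (7) = -1.429
  y = (0 - (-3)·-1.429) / (7) = -0.612
Iteration 3:
  x = (-10 - (-4)·-0.612) / (7) = -1.778
  y = (0 - (-3)·-1.429) / (7) = -0.612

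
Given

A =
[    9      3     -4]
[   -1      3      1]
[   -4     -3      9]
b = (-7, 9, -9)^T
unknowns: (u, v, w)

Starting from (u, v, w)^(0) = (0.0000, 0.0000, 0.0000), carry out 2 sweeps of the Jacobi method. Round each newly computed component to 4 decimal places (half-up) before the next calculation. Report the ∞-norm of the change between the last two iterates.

1.4444

Iteration 1:
  u = (-7 - (3)·0.0000 - (-4)·0.0000) / (9) = -0.7778
  v = (9 - (-1)·0.0000 - (1)·0.0000) / (3) = 3.0000
  w = (-9 - (-4)·0.0000 - (-3)·0.0000) / (9) = -1.0000
Iteration 2:
  u = (-7 - (3)·3.0000 - (-4)·-1.0000) / (9) = -2.2222
  v = (9 - (-1)·-0.7778 - (1)·-1.0000) / (3) = 3.0741
  w = (-9 - (-4)·-0.7778 - (-3)·3.0000) / (9) = -0.3457
Change: (-1.4444, 0.0741, 0.6543) → max |·| = 1.4444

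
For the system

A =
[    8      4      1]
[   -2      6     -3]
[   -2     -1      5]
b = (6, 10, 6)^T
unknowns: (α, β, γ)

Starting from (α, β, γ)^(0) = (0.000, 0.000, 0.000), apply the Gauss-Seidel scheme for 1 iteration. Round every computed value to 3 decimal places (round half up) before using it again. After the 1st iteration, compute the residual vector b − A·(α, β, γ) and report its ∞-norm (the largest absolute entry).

9.551

Iteration 1:
  α = (6 - (4)·0.000 - (1)·0.000) / (8) = 0.750
  β = (10 - (-2)·0.750 - (-3)·0.000) / (6) = 1.917
  γ = (6 - (-2)·0.750 - (-1)·1.917) / (5) = 1.883
Residual b − A·x = (-9.551, 5.647, 0.002); ∞-norm = 9.551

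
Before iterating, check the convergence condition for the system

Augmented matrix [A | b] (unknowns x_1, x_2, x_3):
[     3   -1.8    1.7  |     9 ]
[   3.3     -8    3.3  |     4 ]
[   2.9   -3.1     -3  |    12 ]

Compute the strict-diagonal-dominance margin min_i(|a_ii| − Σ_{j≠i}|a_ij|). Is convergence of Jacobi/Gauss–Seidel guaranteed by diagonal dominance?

row 1: |3| − (1.8+1.7) = -0.5
row 2: |-8| − (3.3+3.3) = 1.4
row 3: |-3| − (2.9+3.1) = -3
minimum over rows = -3 → not strictly diagonally dominant

-3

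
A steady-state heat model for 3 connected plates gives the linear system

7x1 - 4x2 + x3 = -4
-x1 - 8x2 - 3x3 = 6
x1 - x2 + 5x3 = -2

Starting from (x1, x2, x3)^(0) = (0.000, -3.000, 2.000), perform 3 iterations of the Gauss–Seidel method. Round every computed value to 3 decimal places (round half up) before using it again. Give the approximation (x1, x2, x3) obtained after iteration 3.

(-0.848, -0.545, -0.339)

Iteration 1:
  x1 = (-4 - (-4)·-3.000 - (1)·2.000) / (7) = -2.571
  x2 = (6 - (-1)·-2.571 - (-3)·2.000) / (-8) = -1.179
  x3 = (-2 - (1)·-2.571 - (-1)·-1.179) / (5) = -0.122
Iteration 2:
  x1 = (-4 - (-4)·-1.179 - (1)·-0.122) / (7) = -1.228
  x2 = (6 - (-1)·-1.228 - (-3)·-0.122) / (-8) = -0.551
  x3 = (-2 - (1)·-1.228 - (-1)·-0.551) / (5) = -0.265
Iteration 3:
  x1 = (-4 - (-4)·-0.551 - (1)·-0.265) / (7) = -0.848
  x2 = (6 - (-1)·-0.848 - (-3)·-0.265) / (-8) = -0.545
  x3 = (-2 - (1)·-0.848 - (-1)·-0.545) / (5) = -0.339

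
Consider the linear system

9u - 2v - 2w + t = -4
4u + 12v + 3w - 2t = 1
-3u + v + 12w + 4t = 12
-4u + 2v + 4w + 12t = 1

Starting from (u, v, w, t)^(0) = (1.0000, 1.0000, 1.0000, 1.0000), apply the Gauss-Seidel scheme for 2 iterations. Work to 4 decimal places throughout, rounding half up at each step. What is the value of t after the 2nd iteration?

-0.3363

Iteration 1:
  u = (-4 - (-2)·1.0000 - (-2)·1.0000 - (1)·1.0000) / (9) = -0.1111
  v = (1 - (4)·-0.1111 - (3)·1.0000 - (-2)·1.0000) / (12) = 0.0370
  w = (12 - (-3)·-0.1111 - (1)·0.0370 - (4)·1.0000) / (12) = 0.6358
  t = (1 - (-4)·-0.1111 - (2)·0.0370 - (4)·0.6358) / (12) = -0.1718
Iteration 2:
  u = (-4 - (-2)·0.0370 - (-2)·0.6358 - (1)·-0.1718) / (9) = -0.2758
  v = (1 - (4)·-0.2758 - (3)·0.6358 - (-2)·-0.1718) / (12) = -0.0123
  w = (12 - (-3)·-0.2758 - (1)·-0.0123 - (4)·-0.1718) / (12) = 0.9893
  t = (1 - (-4)·-0.2758 - (2)·-0.0123 - (4)·0.9893) / (12) = -0.3363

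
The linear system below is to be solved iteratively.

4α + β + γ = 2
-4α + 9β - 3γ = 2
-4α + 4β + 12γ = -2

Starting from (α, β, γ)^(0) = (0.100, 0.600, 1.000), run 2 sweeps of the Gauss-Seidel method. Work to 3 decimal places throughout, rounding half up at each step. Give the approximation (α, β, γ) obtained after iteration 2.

Iteration 1:
  α = (2 - (1)·0.600 - (1)·1.000) / (4) = 0.100
  β = (2 - (-4)·0.100 - (-3)·1.000) / (9) = 0.600
  γ = (-2 - (-4)·0.100 - (4)·0.600) / (12) = -0.333
Iteration 2:
  α = (2 - (1)·0.600 - (1)·-0.333) / (4) = 0.433
  β = (2 - (-4)·0.433 - (-3)·-0.333) / (9) = 0.304
  γ = (-2 - (-4)·0.433 - (4)·0.304) / (12) = -0.124

(0.433, 0.304, -0.124)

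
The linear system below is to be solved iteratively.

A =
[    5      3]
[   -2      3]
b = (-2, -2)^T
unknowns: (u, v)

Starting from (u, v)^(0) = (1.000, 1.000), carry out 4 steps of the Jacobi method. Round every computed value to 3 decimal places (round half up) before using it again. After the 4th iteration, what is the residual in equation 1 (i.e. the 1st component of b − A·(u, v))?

-1.600

Iteration 1:
  u = (-2 - (3)·1.000) / (5) = -1.000
  v = (-2 - (-2)·1.000) / (3) = 0.000
Iteration 2:
  u = (-2 - (3)·0.000) / (5) = -0.400
  v = (-2 - (-2)·-1.000) / (3) = -1.333
Iteration 3:
  u = (-2 - (3)·-1.333) / (5) = 0.400
  v = (-2 - (-2)·-0.400) / (3) = -0.933
Iteration 4:
  u = (-2 - (3)·-0.933) / (5) = 0.160
  v = (-2 - (-2)·0.400) / (3) = -0.400
Residual b − A·x = (-1.600, -0.480)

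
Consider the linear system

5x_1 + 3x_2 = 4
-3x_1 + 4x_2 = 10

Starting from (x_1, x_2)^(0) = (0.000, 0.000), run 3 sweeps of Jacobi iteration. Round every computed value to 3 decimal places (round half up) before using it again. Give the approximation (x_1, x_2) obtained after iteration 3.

Iteration 1:
  x_1 = (4 - (3)·0.000) / (5) = 0.800
  x_2 = (10 - (-3)·0.000) / (4) = 2.500
Iteration 2:
  x_1 = (4 - (3)·2.500) / (5) = -0.700
  x_2 = (10 - (-3)·0.800) / (4) = 3.100
Iteration 3:
  x_1 = (4 - (3)·3.100) / (5) = -1.060
  x_2 = (10 - (-3)·-0.700) / (4) = 1.975

(-1.060, 1.975)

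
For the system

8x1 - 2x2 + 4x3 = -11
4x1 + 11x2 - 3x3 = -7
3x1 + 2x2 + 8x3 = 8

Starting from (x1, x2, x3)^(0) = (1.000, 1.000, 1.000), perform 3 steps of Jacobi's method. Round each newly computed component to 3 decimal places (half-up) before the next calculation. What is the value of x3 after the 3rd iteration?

1.640

Iteration 1:
  x1 = (-11 - (-2)·1.000 - (4)·1.000) / (8) = -1.625
  x2 = (-7 - (4)·1.000 - (-3)·1.000) / (11) = -0.727
  x3 = (8 - (3)·1.000 - (2)·1.000) / (8) = 0.375
Iteration 2:
  x1 = (-11 - (-2)·-0.727 - (4)·0.375) / (8) = -1.744
  x2 = (-7 - (4)·-1.625 - (-3)·0.375) / (11) = 0.057
  x3 = (8 - (3)·-1.625 - (2)·-0.727) / (8) = 1.791
Iteration 3:
  x1 = (-11 - (-2)·0.057 - (4)·1.791) / (8) = -2.256
  x2 = (-7 - (4)·-1.744 - (-3)·1.791) / (11) = 0.486
  x3 = (8 - (3)·-1.744 - (2)·0.057) / (8) = 1.640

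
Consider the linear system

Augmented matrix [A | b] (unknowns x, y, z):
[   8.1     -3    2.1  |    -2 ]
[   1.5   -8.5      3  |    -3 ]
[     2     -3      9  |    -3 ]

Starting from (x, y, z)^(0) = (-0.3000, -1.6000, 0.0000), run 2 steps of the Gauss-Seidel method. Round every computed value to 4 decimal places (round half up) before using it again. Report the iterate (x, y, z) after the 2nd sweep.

(-0.1507, 0.2986, -0.2003)

Iteration 1:
  x = (-2 - (-3)·-1.6000 - (2.1)·0.0000) / (8.1) = -0.8395
  y = (-3 - (1.5)·-0.8395 - (3)·0.0000) / (-8.5) = 0.2048
  z = (-3 - (2)·-0.8395 - (-3)·0.2048) / (9) = -0.0785
Iteration 2:
  x = (-2 - (-3)·0.2048 - (2.1)·-0.0785) / (8.1) = -0.1507
  y = (-3 - (1.5)·-0.1507 - (3)·-0.0785) / (-8.5) = 0.2986
  z = (-3 - (2)·-0.1507 - (-3)·0.2986) / (9) = -0.2003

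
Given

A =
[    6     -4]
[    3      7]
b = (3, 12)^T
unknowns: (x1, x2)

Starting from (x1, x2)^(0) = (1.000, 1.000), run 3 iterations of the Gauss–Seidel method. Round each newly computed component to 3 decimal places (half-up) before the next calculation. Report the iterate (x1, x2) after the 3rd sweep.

(1.269, 1.170)

Iteration 1:
  x1 = (3 - (-4)·1.000) / (6) = 1.167
  x2 = (12 - (3)·1.167) / (7) = 1.214
Iteration 2:
  x1 = (3 - (-4)·1.214) / (6) = 1.309
  x2 = (12 - (3)·1.309) / (7) = 1.153
Iteration 3:
  x1 = (3 - (-4)·1.153) / (6) = 1.269
  x2 = (12 - (3)·1.269) / (7) = 1.170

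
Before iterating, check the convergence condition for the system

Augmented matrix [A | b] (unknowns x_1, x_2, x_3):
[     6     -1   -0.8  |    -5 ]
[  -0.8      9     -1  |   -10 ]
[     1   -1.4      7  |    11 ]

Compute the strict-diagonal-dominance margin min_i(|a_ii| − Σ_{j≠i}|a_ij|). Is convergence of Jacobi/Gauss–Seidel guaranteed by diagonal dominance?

4.2

row 1: |6| − (1+0.8) = 4.2
row 2: |9| − (0.8+1) = 7.2
row 3: |7| − (1+1.4) = 4.6
minimum over rows = 4.2 → strictly diagonally dominant (convergence guaranteed)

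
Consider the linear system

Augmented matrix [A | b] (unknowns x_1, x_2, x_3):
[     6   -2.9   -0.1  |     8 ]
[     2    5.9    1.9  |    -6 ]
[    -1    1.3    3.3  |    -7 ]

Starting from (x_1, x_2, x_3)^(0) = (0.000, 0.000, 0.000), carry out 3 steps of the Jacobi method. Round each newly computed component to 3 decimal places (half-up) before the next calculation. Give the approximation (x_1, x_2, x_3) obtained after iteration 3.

Iteration 1:
  x_1 = (8 - (-2.9)·0.000 - (-0.1)·0.000) / (6) = 1.333
  x_2 = (-6 - (2)·0.000 - (1.9)·0.000) / (5.9) = -1.017
  x_3 = (-7 - (-1)·0.000 - (1.3)·0.000) / (3.3) = -2.121
Iteration 2:
  x_1 = (8 - (-2.9)·-1.017 - (-0.1)·-2.121) / (6) = 0.806
  x_2 = (-6 - (2)·1.333 - (1.9)·-2.121) / (5.9) = -0.786
  x_3 = (-7 - (-1)·1.333 - (1.3)·-1.017) / (3.3) = -1.317
Iteration 3:
  x_1 = (8 - (-2.9)·-0.786 - (-0.1)·-1.317) / (6) = 0.931
  x_2 = (-6 - (2)·0.806 - (1.9)·-1.317) / (5.9) = -0.866
  x_3 = (-7 - (-1)·0.806 - (1.3)·-0.786) / (3.3) = -1.567

(0.931, -0.866, -1.567)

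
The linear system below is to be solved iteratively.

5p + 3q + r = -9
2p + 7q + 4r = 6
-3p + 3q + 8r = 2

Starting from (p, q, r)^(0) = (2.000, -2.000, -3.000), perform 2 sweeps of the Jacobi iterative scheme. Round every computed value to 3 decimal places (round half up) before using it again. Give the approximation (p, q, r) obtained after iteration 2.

Iteration 1:
  p = (-9 - (3)·-2.000 - (1)·-3.000) / (5) = 0.000
  q = (6 - (2)·2.000 - (4)·-3.000) / (7) = 2.000
  r = (2 - (-3)·2.000 - (3)·-2.000) / (8) = 1.750
Iteration 2:
  p = (-9 - (3)·2.000 - (1)·1.750) / (5) = -3.350
  q = (6 - (2)·0.000 - (4)·1.750) / (7) = -0.143
  r = (2 - (-3)·0.000 - (3)·2.000) / (8) = -0.500

(-3.350, -0.143, -0.500)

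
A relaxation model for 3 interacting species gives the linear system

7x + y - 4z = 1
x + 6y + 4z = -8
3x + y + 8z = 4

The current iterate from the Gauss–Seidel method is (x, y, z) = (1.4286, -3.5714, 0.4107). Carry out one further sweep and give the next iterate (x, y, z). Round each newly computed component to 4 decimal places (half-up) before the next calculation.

(0.8877, -1.7551, 0.3865)

One sweep:
  x = (1 - (1)·-3.5714 - (-4)·0.4107) / (7) = 0.8877
  y = (-8 - (1)·0.8877 - (4)·0.4107) / (6) = -1.7551
  z = (4 - (3)·0.8877 - (1)·-1.7551) / (8) = 0.3865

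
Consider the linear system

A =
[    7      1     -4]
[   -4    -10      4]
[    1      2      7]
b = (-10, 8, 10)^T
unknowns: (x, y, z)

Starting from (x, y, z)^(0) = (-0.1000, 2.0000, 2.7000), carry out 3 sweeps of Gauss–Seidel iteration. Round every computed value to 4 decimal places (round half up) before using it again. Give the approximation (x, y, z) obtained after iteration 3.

Iteration 1:
  x = (-10 - (1)·2.0000 - (-4)·2.7000) / (7) = -0.1714
  y = (8 - (-4)·-0.1714 - (4)·2.7000) / (-10) = 0.3486
  z = (10 - (1)·-0.1714 - (2)·0.3486) / (7) = 1.3535
Iteration 2:
  x = (-10 - (1)·0.3486 - (-4)·1.3535) / (7) = -0.7049
  y = (8 - (-4)·-0.7049 - (4)·1.3535) / (-10) = 0.0234
  z = (10 - (1)·-0.7049 - (2)·0.0234) / (7) = 1.5226
Iteration 3:
  x = (-10 - (1)·0.0234 - (-4)·1.5226) / (7) = -0.5619
  y = (8 - (-4)·-0.5619 - (4)·1.5226) / (-10) = 0.0338
  z = (10 - (1)·-0.5619 - (2)·0.0338) / (7) = 1.4992

(-0.5619, 0.0338, 1.4992)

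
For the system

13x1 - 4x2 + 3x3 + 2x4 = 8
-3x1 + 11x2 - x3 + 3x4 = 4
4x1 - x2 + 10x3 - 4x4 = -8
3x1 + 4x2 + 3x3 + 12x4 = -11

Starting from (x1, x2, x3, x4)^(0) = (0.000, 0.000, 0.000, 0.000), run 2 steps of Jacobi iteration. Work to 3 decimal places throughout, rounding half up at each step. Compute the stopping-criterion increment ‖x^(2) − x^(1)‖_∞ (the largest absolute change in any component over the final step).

0.576

Iteration 1:
  x1 = (8 - (-4)·0.000 - (3)·0.000 - (2)·0.000) / (13) = 0.615
  x2 = (4 - (-3)·0.000 - (-1)·0.000 - (3)·0.000) / (11) = 0.364
  x3 = (-8 - (4)·0.000 - (-1)·0.000 - (-4)·0.000) / (10) = -0.800
  x4 = (-11 - (3)·0.000 - (4)·0.000 - (3)·0.000) / (12) = -0.917
Iteration 2:
  x1 = (8 - (-4)·0.364 - (3)·-0.800 - (2)·-0.917) / (13) = 1.053
  x2 = (4 - (-3)·0.615 - (-1)·-0.800 - (3)·-0.917) / (11) = 0.709
  x3 = (-8 - (4)·0.615 - (-1)·0.364 - (-4)·-0.917) / (10) = -1.376
  x4 = (-11 - (3)·0.615 - (4)·0.364 - (3)·-0.800) / (12) = -0.992
Change: (0.438, 0.345, -0.576, -0.075) → max |·| = 0.576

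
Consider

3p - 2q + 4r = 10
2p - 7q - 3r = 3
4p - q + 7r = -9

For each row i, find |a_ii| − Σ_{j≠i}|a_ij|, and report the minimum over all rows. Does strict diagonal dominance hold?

-3

row 1: |3| − (2+4) = -3
row 2: |-7| − (2+3) = 2
row 3: |7| − (4+1) = 2
minimum over rows = -3 → not strictly diagonally dominant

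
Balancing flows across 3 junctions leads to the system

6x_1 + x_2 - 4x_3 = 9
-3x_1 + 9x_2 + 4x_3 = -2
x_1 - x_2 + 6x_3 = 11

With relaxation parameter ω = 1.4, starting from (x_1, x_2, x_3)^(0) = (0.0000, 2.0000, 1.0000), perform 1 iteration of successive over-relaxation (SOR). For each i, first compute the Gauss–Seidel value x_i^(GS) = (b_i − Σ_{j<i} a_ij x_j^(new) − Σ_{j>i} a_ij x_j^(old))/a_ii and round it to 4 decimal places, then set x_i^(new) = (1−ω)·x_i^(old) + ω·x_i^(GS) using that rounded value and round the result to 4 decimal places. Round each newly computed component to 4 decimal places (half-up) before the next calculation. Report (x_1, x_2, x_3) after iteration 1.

Iteration 1:
  x_1: GS value = (9 - (1)·2.0000 - (-4)·1.0000) / (6) = 1.8333;  x_1 ← (1−ω)·0.0000 + ω·1.8333 = 2.5666
  x_2: GS value = (-2 - (-3)·2.5666 - (4)·1.0000) / (9) = 0.1889;  x_2 ← (1−ω)·2.0000 + ω·0.1889 = -0.5355
  x_3: GS value = (11 - (1)·2.5666 - (-1)·-0.5355) / (6) = 1.3163;  x_3 ← (1−ω)·1.0000 + ω·1.3163 = 1.4428

(2.5666, -0.5355, 1.4428)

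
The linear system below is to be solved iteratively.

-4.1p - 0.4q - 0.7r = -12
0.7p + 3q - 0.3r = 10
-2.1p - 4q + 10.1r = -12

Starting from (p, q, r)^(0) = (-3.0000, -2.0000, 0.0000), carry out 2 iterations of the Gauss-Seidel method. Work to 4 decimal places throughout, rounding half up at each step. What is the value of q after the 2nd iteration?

2.7786

Iteration 1:
  p = (-12 - (-0.4)·-2.0000 - (-0.7)·0.0000) / (-4.1) = 3.1220
  q = (10 - (0.7)·3.1220 - (-0.3)·0.0000) / (3) = 2.6049
  r = (-12 - (-2.1)·3.1220 - (-4)·2.6049) / (10.1) = 0.4927
Iteration 2:
  p = (-12 - (-0.4)·2.6049 - (-0.7)·0.4927) / (-4.1) = 2.5886
  q = (10 - (0.7)·2.5886 - (-0.3)·0.4927) / (3) = 2.7786
  r = (-12 - (-2.1)·2.5886 - (-4)·2.7786) / (10.1) = 0.4505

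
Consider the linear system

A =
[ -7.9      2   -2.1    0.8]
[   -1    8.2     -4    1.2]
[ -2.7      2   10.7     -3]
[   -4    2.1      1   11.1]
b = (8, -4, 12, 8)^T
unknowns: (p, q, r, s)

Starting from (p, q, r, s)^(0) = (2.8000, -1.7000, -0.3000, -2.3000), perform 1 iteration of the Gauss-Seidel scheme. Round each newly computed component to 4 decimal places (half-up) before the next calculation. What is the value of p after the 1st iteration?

-1.5962

Iteration 1:
  p = (8 - (2)·-1.7000 - (-2.1)·-0.3000 - (0.8)·-2.3000) / (-7.9) = -1.5962
  q = (-4 - (-1)·-1.5962 - (-4)·-0.3000 - (1.2)·-2.3000) / (8.2) = -0.4922
  r = (12 - (-2.7)·-1.5962 - (2)·-0.4922 - (-3)·-2.3000) / (10.7) = 0.1659
  s = (8 - (-4)·-1.5962 - (2.1)·-0.4922 - (1)·0.1659) / (11.1) = 0.2237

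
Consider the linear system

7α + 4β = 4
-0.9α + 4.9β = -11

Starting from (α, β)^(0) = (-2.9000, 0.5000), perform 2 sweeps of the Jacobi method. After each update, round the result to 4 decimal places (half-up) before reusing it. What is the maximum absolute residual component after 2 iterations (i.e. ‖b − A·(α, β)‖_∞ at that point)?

Iteration 1:
  α = (4 - (4)·0.5000) / (7) = 0.2857
  β = (-11 - (-0.9)·-2.9000) / (4.9) = -2.7776
Iteration 2:
  α = (4 - (4)·-2.7776) / (7) = 2.1586
  β = (-11 - (-0.9)·0.2857) / (4.9) = -2.1924
Residual b − A·x = (-2.3406, 1.6855); ∞-norm = 2.3406

2.3406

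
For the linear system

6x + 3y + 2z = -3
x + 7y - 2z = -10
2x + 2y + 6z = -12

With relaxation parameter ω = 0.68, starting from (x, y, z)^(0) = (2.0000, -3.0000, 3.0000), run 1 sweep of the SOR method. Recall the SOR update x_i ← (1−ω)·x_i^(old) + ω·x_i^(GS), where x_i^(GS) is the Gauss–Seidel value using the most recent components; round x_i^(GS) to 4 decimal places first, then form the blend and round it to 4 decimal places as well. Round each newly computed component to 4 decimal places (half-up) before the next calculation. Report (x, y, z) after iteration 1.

(0.6400, -1.4108, -0.2253)

Iteration 1:
  x: GS value = (-3 - (3)·-3.0000 - (2)·3.0000) / (6) = 0.0000;  x ← (1−ω)·2.0000 + ω·0.0000 = 0.6400
  y: GS value = (-10 - (1)·0.6400 - (-2)·3.0000) / (7) = -0.6629;  y ← (1−ω)·-3.0000 + ω·-0.6629 = -1.4108
  z: GS value = (-12 - (2)·0.6400 - (2)·-1.4108) / (6) = -1.7431;  z ← (1−ω)·3.0000 + ω·-1.7431 = -0.2253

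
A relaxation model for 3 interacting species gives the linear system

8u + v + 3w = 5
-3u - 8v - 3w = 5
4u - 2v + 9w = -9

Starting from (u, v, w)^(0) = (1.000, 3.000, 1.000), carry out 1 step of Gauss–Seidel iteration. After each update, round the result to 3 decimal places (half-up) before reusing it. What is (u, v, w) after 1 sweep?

Iteration 1:
  u = (5 - (1)·3.000 - (3)·1.000) / (8) = -0.125
  v = (5 - (-3)·-0.125 - (-3)·1.000) / (-8) = -0.953
  w = (-9 - (4)·-0.125 - (-2)·-0.953) / (9) = -1.156

(-0.125, -0.953, -1.156)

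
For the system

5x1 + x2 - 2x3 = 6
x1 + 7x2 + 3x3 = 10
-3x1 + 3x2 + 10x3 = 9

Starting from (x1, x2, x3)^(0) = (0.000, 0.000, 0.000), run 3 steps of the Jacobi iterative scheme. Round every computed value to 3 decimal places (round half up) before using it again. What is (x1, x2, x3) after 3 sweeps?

(1.358, 0.890, 1.021)

Iteration 1:
  x1 = (6 - (1)·0.000 - (-2)·0.000) / (5) = 1.200
  x2 = (10 - (1)·0.000 - (3)·0.000) / (7) = 1.429
  x3 = (9 - (-3)·0.000 - (3)·0.000) / (10) = 0.900
Iteration 2:
  x1 = (6 - (1)·1.429 - (-2)·0.900) / (5) = 1.274
  x2 = (10 - (1)·1.200 - (3)·0.900) / (7) = 0.871
  x3 = (9 - (-3)·1.200 - (3)·1.429) / (10) = 0.831
Iteration 3:
  x1 = (6 - (1)·0.871 - (-2)·0.831) / (5) = 1.358
  x2 = (10 - (1)·1.274 - (3)·0.831) / (7) = 0.890
  x3 = (9 - (-3)·1.274 - (3)·0.871) / (10) = 1.021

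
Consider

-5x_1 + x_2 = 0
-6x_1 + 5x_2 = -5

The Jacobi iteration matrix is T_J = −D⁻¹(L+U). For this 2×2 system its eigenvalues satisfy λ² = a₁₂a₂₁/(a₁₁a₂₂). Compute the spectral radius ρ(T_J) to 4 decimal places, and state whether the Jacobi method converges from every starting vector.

0.4899

a₁₂a₂₁/(a₁₁a₂₂) = (1)·(-6) / ((-5)·(5)) = 0.240000
ρ = √|0.240000| = √0.240000 = 0.4899
ρ < 1, so Jacobi converges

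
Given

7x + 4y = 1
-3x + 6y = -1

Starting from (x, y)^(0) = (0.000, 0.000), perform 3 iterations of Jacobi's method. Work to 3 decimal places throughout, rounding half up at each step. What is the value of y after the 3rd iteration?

Iteration 1:
  x = (1 - (4)·0.000) / (7) = 0.143
  y = (-1 - (-3)·0.000) / (6) = -0.167
Iteration 2:
  x = (1 - (4)·-0.167) / (7) = 0.238
  y = (-1 - (-3)·0.143) / (6) = -0.095
Iteration 3:
  x = (1 - (4)·-0.095) / (7) = 0.197
  y = (-1 - (-3)·0.238) / (6) = -0.048

-0.048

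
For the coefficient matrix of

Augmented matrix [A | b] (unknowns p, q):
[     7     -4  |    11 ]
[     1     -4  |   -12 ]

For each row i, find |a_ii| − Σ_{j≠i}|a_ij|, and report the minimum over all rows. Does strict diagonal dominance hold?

row 1: |7| − (4) = 3
row 2: |-4| − (1) = 3
minimum over rows = 3 → strictly diagonally dominant (convergence guaranteed)

3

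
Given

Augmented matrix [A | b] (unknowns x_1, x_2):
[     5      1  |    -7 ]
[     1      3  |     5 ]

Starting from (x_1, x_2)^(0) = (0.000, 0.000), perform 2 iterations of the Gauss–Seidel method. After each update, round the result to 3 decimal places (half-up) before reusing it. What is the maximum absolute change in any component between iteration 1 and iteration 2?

Iteration 1:
  x_1 = (-7 - (1)·0.000) / (5) = -1.400
  x_2 = (5 - (1)·-1.400) / (3) = 2.133
Iteration 2:
  x_1 = (-7 - (1)·2.133) / (5) = -1.827
  x_2 = (5 - (1)·-1.827) / (3) = 2.276
Change: (-0.427, 0.143) → max |·| = 0.427

0.427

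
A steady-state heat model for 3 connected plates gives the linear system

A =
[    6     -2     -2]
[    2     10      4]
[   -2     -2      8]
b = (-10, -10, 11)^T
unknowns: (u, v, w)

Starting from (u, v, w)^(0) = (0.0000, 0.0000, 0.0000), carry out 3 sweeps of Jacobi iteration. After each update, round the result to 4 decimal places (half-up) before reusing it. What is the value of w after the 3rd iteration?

Iteration 1:
  u = (-10 - (-2)·0.0000 - (-2)·0.0000) / (6) = -1.6667
  v = (-10 - (2)·0.0000 - (4)·0.0000) / (10) = -1.0000
  w = (11 - (-2)·0.0000 - (-2)·0.0000) / (8) = 1.3750
Iteration 2:
  u = (-10 - (-2)·-1.0000 - (-2)·1.3750) / (6) = -1.5417
  v = (-10 - (2)·-1.6667 - (4)·1.3750) / (10) = -1.2167
  w = (11 - (-2)·-1.6667 - (-2)·-1.0000) / (8) = 0.7083
Iteration 3:
  u = (-10 - (-2)·-1.2167 - (-2)·0.7083) / (6) = -1.8361
  v = (-10 - (2)·-1.5417 - (4)·0.7083) / (10) = -0.9750
  w = (11 - (-2)·-1.5417 - (-2)·-1.2167) / (8) = 0.6854

0.6854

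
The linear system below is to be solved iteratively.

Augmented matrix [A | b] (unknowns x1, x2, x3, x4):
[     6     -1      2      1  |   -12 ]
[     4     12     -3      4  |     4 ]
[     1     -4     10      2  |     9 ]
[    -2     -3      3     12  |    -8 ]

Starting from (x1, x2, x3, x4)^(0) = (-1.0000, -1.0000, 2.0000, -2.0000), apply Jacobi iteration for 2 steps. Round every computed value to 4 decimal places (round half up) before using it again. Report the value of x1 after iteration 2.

-1.7639

Iteration 1:
  x1 = (-12 - (-1)·-1.0000 - (2)·2.0000 - (1)·-2.0000) / (6) = -2.5000
  x2 = (4 - (4)·-1.0000 - (-3)·2.0000 - (4)·-2.0000) / (12) = 1.8333
  x3 = (9 - (1)·-1.0000 - (-4)·-1.0000 - (2)·-2.0000) / (10) = 1.0000
  x4 = (-8 - (-2)·-1.0000 - (-3)·-1.0000 - (3)·2.0000) / (12) = -1.5833
Iteration 2:
  x1 = (-12 - (-1)·1.8333 - (2)·1.0000 - (1)·-1.5833) / (6) = -1.7639
  x2 = (4 - (4)·-2.5000 - (-3)·1.0000 - (4)·-1.5833) / (12) = 1.9444
  x3 = (9 - (1)·-2.5000 - (-4)·1.8333 - (2)·-1.5833) / (10) = 2.2000
  x4 = (-8 - (-2)·-2.5000 - (-3)·1.8333 - (3)·1.0000) / (12) = -0.8750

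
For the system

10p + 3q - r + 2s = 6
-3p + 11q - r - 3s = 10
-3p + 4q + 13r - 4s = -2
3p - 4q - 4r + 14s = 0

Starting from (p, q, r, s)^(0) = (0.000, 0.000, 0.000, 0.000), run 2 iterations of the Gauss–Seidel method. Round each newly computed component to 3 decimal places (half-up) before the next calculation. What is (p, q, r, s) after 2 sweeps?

(0.228, 0.961, -0.373, 0.119)

Iteration 1:
  p = (6 - (3)·0.000 - (-1)·0.000 - (2)·0.000) / (10) = 0.600
  q = (10 - (-3)·0.600 - (-1)·0.000 - (-3)·0.000) / (11) = 1.073
  r = (-2 - (-3)·0.600 - (4)·1.073 - (-4)·0.000) / (13) = -0.346
  s = (0 - (3)·0.600 - (-4)·1.073 - (-4)·-0.346) / (14) = 0.079
Iteration 2:
  p = (6 - (3)·1.073 - (-1)·-0.346 - (2)·0.079) / (10) = 0.228
  q = (10 - (-3)·0.228 - (-1)·-0.346 - (-3)·0.079) / (11) = 0.961
  r = (-2 - (-3)·0.228 - (4)·0.961 - (-4)·0.079) / (13) = -0.373
  s = (0 - (3)·0.228 - (-4)·0.961 - (-4)·-0.373) / (14) = 0.119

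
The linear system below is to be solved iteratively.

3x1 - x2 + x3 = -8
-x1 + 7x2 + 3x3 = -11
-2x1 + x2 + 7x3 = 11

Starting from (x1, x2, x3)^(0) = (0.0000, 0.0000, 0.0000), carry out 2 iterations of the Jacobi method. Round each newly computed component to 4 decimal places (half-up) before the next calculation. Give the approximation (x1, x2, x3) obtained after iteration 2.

Iteration 1:
  x1 = (-8 - (-1)·0.0000 - (1)·0.0000) / (3) = -2.6667
  x2 = (-11 - (-1)·0.0000 - (3)·0.0000) / (7) = -1.5714
  x3 = (11 - (-2)·0.0000 - (1)·0.0000) / (7) = 1.5714
Iteration 2:
  x1 = (-8 - (-1)·-1.5714 - (1)·1.5714) / (3) = -3.7143
  x2 = (-11 - (-1)·-2.6667 - (3)·1.5714) / (7) = -2.6258
  x3 = (11 - (-2)·-2.6667 - (1)·-1.5714) / (7) = 1.0340

(-3.7143, -2.6258, 1.0340)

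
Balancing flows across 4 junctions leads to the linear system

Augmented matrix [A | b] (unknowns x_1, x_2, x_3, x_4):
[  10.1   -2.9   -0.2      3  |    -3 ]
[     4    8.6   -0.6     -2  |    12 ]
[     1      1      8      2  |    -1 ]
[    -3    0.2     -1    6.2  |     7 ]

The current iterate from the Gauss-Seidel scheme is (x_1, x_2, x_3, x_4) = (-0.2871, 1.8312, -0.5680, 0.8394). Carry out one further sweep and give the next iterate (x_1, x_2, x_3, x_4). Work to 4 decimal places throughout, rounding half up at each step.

One sweep:
  x_1 = (-3 - (-2.9)·1.8312 - (-0.2)·-0.5680 - (3)·0.8394) / (10.1) = -0.0318
  x_2 = (12 - (4)·-0.0318 - (-0.6)·-0.5680 - (-2)·0.8394) / (8.6) = 1.5657
  x_3 = (-1 - (1)·-0.0318 - (1)·1.5657 - (2)·0.8394) / (8) = -0.5266
  x_4 = (7 - (-3)·-0.0318 - (0.2)·1.5657 - (-1)·-0.5266) / (6.2) = 0.9782

(-0.0318, 1.5657, -0.5266, 0.9782)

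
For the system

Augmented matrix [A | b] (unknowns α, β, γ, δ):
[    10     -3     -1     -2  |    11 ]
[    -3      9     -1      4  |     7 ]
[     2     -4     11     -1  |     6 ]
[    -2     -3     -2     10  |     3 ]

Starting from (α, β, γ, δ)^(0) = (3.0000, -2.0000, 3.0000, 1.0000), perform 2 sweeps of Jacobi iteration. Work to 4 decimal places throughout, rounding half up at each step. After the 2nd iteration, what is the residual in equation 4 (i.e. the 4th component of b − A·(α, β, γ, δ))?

1.7300

Iteration 1:
  α = (11 - (-3)·-2.0000 - (-1)·3.0000 - (-2)·1.0000) / (10) = 1.0000
  β = (7 - (-3)·3.0000 - (-1)·3.0000 - (4)·1.0000) / (9) = 1.6667
  γ = (6 - (2)·3.0000 - (-4)·-2.0000 - (-1)·1.0000) / (11) = -0.6364
  δ = (3 - (-2)·3.0000 - (-3)·-2.0000 - (-2)·3.0000) / (10) = 0.9000
Iteration 2:
  α = (11 - (-3)·1.6667 - (-1)·-0.6364 - (-2)·0.9000) / (10) = 1.7164
  β = (7 - (-3)·1.0000 - (-1)·-0.6364 - (4)·0.9000) / (9) = 0.6404
  γ = (6 - (2)·1.0000 - (-4)·1.6667 - (-1)·0.9000) / (11) = 1.0515
  δ = (3 - (-2)·1.0000 - (-3)·1.6667 - (-2)·-0.6364) / (10) = 0.8727
Residual b − A·x = (-1.4459, 3.9463, -5.5650, 1.7300)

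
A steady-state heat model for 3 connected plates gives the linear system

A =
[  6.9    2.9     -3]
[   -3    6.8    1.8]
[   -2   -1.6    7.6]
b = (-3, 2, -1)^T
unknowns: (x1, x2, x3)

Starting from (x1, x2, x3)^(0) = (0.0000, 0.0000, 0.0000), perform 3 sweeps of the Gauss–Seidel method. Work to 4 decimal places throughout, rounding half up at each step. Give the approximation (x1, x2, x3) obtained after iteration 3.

Iteration 1:
  x1 = (-3 - (2.9)·0.0000 - (-3)·0.0000) / (6.9) = -0.4348
  x2 = (2 - (-3)·-0.4348 - (1.8)·0.0000) / (6.8) = 0.1023
  x3 = (-1 - (-2)·-0.4348 - (-1.6)·0.1023) / (7.6) = -0.2245
Iteration 2:
  x1 = (-3 - (2.9)·0.1023 - (-3)·-0.2245) / (6.9) = -0.5754
  x2 = (2 - (-3)·-0.5754 - (1.8)·-0.2245) / (6.8) = 0.0997
  x3 = (-1 - (-2)·-0.5754 - (-1.6)·0.0997) / (7.6) = -0.2620
Iteration 3:
  x1 = (-3 - (2.9)·0.0997 - (-3)·-0.2620) / (6.9) = -0.5906
  x2 = (2 - (-3)·-0.5906 - (1.8)·-0.2620) / (6.8) = 0.1029
  x3 = (-1 - (-2)·-0.5906 - (-1.6)·0.1029) / (7.6) = -0.2653

(-0.5906, 0.1029, -0.2653)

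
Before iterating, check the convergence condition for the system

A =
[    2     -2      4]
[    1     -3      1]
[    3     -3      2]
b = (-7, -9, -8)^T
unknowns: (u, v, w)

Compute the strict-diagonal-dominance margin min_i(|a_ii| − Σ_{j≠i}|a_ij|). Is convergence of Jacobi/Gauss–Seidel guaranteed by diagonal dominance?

-4

row 1: |2| − (2+4) = -4
row 2: |-3| − (1+1) = 1
row 3: |2| − (3+3) = -4
minimum over rows = -4 → not strictly diagonally dominant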